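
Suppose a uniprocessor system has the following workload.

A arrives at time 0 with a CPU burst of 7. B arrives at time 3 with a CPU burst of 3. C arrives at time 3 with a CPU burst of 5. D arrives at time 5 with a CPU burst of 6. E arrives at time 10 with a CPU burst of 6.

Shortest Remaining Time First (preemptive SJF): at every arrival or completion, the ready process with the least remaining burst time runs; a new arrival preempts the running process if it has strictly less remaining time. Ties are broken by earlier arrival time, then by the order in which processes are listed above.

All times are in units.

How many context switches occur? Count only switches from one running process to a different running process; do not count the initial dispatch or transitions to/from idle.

Schedule: | A 0-3 | B 3-6 | A 6-10 | C 10-15 | D 15-21 | E 21-27 |
Completion: A=10  B=6  C=15  D=21  E=27
Turnaround (C−A): A=10  B=3  C=12  D=16  E=17

5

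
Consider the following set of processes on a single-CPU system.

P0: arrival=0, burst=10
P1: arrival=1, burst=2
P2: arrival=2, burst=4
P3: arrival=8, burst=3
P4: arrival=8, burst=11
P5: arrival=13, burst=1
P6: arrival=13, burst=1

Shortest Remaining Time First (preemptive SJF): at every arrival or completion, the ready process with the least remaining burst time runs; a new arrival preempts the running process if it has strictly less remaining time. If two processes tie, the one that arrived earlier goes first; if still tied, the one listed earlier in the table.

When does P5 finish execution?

Gantt: | P0 0-1 | P1 1-3 | P2 3-7 | P0 7-8 | P3 8-11 | P0 11-13 | P5 13-14 | P6 14-15 | P0 15-21 | P4 21-32 |
Completion: P0=21  P1=3  P2=7  P3=11  P4=32  P5=14  P6=15

14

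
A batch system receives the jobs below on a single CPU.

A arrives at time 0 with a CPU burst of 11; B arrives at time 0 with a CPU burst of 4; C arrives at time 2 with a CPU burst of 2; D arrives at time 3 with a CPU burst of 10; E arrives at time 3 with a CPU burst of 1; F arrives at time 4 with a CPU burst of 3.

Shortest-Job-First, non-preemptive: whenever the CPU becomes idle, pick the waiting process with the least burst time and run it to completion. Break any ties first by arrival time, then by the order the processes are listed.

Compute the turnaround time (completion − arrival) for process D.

17

Schedule: | B 0-4 | E 4-5 | C 5-7 | F 7-10 | D 10-20 | A 20-31 |
Completion: A=31  B=4  C=7  D=20  E=5  F=10
Turnaround (C−A): A=31  B=4  C=5  D=17  E=2  F=6
Turnaround(D) = completion − arrival = 20 − 3 = 17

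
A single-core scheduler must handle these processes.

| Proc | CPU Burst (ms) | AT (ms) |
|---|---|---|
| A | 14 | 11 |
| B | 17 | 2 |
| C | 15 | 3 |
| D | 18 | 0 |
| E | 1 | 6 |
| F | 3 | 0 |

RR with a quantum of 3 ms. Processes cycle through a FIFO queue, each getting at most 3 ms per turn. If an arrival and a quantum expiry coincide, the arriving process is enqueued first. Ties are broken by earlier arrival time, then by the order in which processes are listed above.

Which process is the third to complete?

Gantt: | D 0-3 | F 3-6 | B 6-9 | C 9-12 | D 12-15 | E 15-16 | B 16-19 | A 19-22 | C 22-25 | D 25-28 | B 28-31 | A 31-34 | C 34-37 | D 37-40 | B 40-43 | A 43-46 | C 46-49 | D 49-52 | B 52-55 | A 55-58 | C 58-61 | D 61-64 | B 64-66 | A 66-68 |
Completion: A=68  B=66  C=61  D=64  E=16  F=6
Turnaround (C−A): A=57  B=64  C=58  D=64  E=10  F=6
Finish order: F → E → C → D → B → A

C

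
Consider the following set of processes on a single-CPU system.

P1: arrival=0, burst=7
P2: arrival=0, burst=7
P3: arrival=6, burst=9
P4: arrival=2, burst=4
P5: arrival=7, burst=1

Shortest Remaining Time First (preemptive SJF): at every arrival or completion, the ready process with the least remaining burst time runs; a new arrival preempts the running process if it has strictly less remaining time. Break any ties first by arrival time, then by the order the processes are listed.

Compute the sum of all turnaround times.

Schedule: | P1 0-2 | P4 2-6 | P1 6-7 | P5 7-8 | P1 8-12 | P2 12-19 | P3 19-28 |
Completion: P1=12  P2=19  P3=28  P4=6  P5=8
Turnaround = completion − arrival: P1=12, P2=19, P3=22, P4=4, P5=1
Total turnaround = 12 + 19 + 22 + 4 + 1 = 58

58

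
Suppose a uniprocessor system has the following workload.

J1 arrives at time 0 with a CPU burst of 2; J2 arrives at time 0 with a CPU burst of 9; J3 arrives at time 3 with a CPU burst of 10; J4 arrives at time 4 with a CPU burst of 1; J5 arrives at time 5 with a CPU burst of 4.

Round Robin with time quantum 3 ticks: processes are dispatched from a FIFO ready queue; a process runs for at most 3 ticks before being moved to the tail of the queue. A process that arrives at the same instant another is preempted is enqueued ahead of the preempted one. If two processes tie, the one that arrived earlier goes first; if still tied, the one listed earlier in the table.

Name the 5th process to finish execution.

Timeline: | J1 0-2 | J2 2-5 | J3 5-8 | J4 8-9 | J5 9-12 | J2 12-15 | J3 15-18 | J5 18-19 | J2 19-22 | J3 22-26 |
Completion: J1=2  J2=22  J3=26  J4=9  J5=19
Finish order: J1 → J4 → J5 → J2 → J3

J3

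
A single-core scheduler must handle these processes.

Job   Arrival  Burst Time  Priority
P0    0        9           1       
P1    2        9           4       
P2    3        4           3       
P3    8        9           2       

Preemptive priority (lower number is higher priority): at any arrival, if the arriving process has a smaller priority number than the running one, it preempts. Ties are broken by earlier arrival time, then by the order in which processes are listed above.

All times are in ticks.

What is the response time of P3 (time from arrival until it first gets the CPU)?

1

Timeline: | P0 0-9 | P3 9-18 | P2 18-22 | P1 22-31 |
Completion: P0=9  P1=31  P2=22  P3=18
Turnaround (C−A): P0=9  P1=29  P2=19  P3=10
Response(P3) = first start − arrival = 9 − 8 = 1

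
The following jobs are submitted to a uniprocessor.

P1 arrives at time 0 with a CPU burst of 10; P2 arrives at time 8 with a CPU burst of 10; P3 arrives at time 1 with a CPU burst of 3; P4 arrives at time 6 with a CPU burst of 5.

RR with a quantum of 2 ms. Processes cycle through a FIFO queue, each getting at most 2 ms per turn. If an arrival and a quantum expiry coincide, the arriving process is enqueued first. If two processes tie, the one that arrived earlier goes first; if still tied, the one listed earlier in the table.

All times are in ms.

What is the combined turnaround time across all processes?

Timeline: | P1 0-2 | P3 2-4 | P1 4-6 | P3 6-7 | P4 7-9 | P1 9-11 | P2 11-13 | P4 13-15 | P1 15-17 | P2 17-19 | P4 19-20 | P1 20-22 | P2 22-28 |
Completion: P1=22  P2=28  P3=7  P4=20
Turnaround = completion − arrival: P1=22, P2=20, P3=6, P4=14
Total turnaround = 22 + 20 + 6 + 14 = 62

62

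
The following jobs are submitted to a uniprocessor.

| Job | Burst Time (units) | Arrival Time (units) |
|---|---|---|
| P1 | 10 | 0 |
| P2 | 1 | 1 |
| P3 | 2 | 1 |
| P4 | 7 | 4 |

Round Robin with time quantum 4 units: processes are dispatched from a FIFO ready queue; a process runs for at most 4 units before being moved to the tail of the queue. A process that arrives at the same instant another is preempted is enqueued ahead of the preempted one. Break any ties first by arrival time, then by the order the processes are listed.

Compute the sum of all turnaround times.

Gantt: | P1 0-4 | P2 4-5 | P3 5-7 | P4 7-11 | P1 11-15 | P4 15-18 | P1 18-20 |
Completion: P1=20  P2=5  P3=7  P4=18
Turnaround = completion − arrival: P1=20, P2=4, P3=6, P4=14
Total turnaround = 20 + 4 + 6 + 14 = 44

44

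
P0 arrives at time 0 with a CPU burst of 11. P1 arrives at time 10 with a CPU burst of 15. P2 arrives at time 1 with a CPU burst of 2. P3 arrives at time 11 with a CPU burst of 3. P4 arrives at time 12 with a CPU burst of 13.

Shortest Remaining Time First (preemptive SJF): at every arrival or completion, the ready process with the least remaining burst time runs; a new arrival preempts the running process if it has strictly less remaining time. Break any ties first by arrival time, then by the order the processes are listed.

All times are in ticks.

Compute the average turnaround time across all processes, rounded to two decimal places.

Gantt: | P0 0-1 | P2 1-3 | P0 3-13 | P3 13-16 | P4 16-29 | P1 29-44 |
Completion: P0=13  P1=44  P2=3  P3=16  P4=29
Turnaround (C−A): P0=13  P1=34  P2=2  P3=5  P4=17
Turnaround times: P0=13, P1=34, P2=2, P3=5, P4=17
Average turnaround = (13+34+2+5+17) / 5 = 71/5 = 14.20

14.20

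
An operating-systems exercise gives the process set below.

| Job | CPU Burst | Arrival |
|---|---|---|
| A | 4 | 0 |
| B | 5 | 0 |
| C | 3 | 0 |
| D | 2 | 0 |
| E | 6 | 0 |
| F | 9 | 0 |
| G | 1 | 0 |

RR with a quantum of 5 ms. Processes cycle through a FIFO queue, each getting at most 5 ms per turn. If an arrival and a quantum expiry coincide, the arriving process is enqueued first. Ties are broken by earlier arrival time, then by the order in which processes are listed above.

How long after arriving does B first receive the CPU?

Gantt: | A 0-4 | B 4-9 | C 9-12 | D 12-14 | E 14-19 | F 19-24 | G 24-25 | E 25-26 | F 26-30 |
Completion: A=4  B=9  C=12  D=14  E=26  F=30  G=25
Response(B) = first start − arrival = 4 − 0 = 4

4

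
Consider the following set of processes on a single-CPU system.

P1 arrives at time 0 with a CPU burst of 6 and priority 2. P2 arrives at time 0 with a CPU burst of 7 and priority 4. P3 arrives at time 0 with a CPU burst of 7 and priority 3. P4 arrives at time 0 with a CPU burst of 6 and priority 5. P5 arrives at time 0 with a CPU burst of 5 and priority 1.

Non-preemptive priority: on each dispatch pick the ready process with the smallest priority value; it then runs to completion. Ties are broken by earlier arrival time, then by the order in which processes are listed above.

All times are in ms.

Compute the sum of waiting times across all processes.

59

Schedule: | P5 0-5 | P1 5-11 | P3 11-18 | P2 18-25 | P4 25-31 |
Completion: P1=11  P2=25  P3=18  P4=31  P5=5
Turnaround (C−A): P1=11  P2=25  P3=18  P4=31  P5=5
Waiting = turnaround − burst: P1=5, P2=18, P3=11, P4=25, P5=0
Total waiting = 5 + 18 + 11 + 25 + 0 = 59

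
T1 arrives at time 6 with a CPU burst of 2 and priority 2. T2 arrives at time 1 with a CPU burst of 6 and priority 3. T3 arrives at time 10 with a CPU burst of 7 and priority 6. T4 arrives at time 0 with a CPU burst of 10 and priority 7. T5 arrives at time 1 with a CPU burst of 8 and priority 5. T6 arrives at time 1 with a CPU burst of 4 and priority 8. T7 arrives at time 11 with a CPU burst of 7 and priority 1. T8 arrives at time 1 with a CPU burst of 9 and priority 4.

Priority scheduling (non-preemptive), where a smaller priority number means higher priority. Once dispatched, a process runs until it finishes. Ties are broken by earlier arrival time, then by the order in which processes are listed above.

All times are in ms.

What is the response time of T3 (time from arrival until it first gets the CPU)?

32

Schedule: | T4 0-10 | T1 10-12 | T7 12-19 | T2 19-25 | T8 25-34 | T5 34-42 | T3 42-49 | T6 49-53 |
Completion: T1=12  T2=25  T3=49  T4=10  T5=42  T6=53  T7=19  T8=34
Response(T3) = first start − arrival = 42 − 10 = 32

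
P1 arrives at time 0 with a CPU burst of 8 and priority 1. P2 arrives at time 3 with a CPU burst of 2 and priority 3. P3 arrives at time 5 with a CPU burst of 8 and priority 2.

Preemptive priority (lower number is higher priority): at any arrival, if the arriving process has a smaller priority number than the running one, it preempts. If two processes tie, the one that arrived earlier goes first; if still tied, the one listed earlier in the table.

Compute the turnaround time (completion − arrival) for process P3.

Gantt: | P1 0-8 | P3 8-16 | P2 16-18 |
Completion: P1=8  P2=18  P3=16
Turnaround(P3) = completion − arrival = 16 − 5 = 11

11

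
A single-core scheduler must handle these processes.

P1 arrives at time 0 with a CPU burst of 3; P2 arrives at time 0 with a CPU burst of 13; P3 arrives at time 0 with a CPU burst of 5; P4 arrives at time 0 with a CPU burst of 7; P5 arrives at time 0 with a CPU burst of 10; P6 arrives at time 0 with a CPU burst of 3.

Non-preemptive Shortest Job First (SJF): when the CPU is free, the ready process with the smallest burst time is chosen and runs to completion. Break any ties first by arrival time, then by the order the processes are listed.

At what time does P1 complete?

3

Schedule: | P1 0-3 | P6 3-6 | P3 6-11 | P4 11-18 | P5 18-28 | P2 28-41 |
Completion: P1=3  P2=41  P3=11  P4=18  P5=28  P6=6
Turnaround (C−A): P1=3  P2=41  P3=11  P4=18  P5=28  P6=6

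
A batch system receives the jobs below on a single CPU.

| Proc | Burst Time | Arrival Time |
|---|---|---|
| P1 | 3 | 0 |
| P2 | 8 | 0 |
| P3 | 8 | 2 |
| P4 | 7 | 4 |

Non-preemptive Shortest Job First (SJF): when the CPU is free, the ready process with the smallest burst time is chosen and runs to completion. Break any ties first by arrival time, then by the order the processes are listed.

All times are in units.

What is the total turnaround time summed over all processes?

Gantt: | P1 0-3 | P2 3-11 | P4 11-18 | P3 18-26 |
Completion: P1=3  P2=11  P3=26  P4=18
Turnaround = completion − arrival: P1=3, P2=11, P3=24, P4=14
Total turnaround = 3 + 11 + 24 + 14 = 52

52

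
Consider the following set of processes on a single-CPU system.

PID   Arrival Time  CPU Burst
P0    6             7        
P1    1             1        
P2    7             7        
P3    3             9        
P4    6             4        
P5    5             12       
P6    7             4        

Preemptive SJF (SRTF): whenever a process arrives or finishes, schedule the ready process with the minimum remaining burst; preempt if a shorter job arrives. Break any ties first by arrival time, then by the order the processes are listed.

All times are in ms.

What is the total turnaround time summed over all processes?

118

Schedule: | idle 0-1 | P1 1-2 | idle 2-3 | P3 3-6 | P4 6-10 | P6 10-14 | P3 14-20 | P0 20-27 | P2 27-34 | P5 34-46 |
Completion: P0=27  P1=2  P2=34  P3=20  P4=10  P5=46  P6=14
Turnaround (C−A): P0=21  P1=1  P2=27  P3=17  P4=4  P5=41  P6=7
Turnaround = completion − arrival: P0=21, P1=1, P2=27, P3=17, P4=4, P5=41, P6=7
Total turnaround = 21 + 1 + 27 + 17 + 4 + 41 + 7 = 118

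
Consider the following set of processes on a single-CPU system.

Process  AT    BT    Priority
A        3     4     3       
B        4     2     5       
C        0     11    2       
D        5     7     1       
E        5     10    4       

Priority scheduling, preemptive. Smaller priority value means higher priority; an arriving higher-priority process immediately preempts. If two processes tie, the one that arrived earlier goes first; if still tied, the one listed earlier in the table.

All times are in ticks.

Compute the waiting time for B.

28

Timeline: | C 0-5 | D 5-12 | C 12-18 | A 18-22 | E 22-32 | B 32-34 |
Completion: A=22  B=34  C=18  D=12  E=32
Turnaround (C−A): A=19  B=30  C=18  D=7  E=27
Waiting(B) = turnaround − burst = 30 − 2 = 28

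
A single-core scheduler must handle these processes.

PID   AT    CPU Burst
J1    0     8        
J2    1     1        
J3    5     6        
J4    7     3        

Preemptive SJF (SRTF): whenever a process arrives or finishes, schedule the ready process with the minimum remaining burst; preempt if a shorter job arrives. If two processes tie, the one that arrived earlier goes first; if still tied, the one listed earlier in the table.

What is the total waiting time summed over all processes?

10

Gantt: | J1 0-1 | J2 1-2 | J1 2-9 | J4 9-12 | J3 12-18 |
Completion: J1=9  J2=2  J3=18  J4=12
Waiting = turnaround − burst: J1=1, J2=0, J3=7, J4=2
Total waiting = 1 + 0 + 7 + 2 = 10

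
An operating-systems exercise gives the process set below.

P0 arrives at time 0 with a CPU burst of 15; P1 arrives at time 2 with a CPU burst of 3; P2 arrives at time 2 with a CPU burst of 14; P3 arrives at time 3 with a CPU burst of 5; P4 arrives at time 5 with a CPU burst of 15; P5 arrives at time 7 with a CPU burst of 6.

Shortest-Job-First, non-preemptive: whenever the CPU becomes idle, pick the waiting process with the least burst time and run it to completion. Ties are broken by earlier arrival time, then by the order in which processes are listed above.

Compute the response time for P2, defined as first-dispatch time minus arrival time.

27

Timeline: | P0 0-15 | P1 15-18 | P3 18-23 | P5 23-29 | P2 29-43 | P4 43-58 |
Completion: P0=15  P1=18  P2=43  P3=23  P4=58  P5=29
Turnaround (C−A): P0=15  P1=16  P2=41  P3=20  P4=53  P5=22
Response(P2) = first start − arrival = 29 − 2 = 27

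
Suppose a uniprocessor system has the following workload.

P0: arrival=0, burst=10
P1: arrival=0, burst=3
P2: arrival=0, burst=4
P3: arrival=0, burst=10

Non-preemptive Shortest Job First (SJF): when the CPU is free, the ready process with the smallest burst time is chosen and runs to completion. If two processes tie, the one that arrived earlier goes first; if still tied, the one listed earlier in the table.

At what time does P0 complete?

Schedule: | P1 0-3 | P2 3-7 | P0 7-17 | P3 17-27 |
Completion: P0=17  P1=3  P2=7  P3=27
Turnaround (C−A): P0=17  P1=3  P2=7  P3=27

17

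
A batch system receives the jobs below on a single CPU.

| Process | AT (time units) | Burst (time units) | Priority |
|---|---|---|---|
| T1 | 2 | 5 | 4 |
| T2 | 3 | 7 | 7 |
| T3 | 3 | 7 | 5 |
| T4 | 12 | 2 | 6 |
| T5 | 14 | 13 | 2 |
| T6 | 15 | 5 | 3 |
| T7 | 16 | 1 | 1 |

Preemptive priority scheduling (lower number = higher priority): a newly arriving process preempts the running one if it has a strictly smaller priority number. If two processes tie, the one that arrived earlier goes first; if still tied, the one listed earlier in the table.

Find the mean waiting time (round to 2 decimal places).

10.14

Timeline: | idle 0-2 | T1 2-7 | T3 7-14 | T5 14-16 | T7 16-17 | T5 17-28 | T6 28-33 | T4 33-35 | T2 35-42 |
Completion: T1=7  T2=42  T3=14  T4=35  T5=28  T6=33  T7=17
Waiting times: T1=0, T2=32, T3=4, T4=21, T5=1, T6=13, T7=0
Average waiting = (0+32+4+21+1+13+0) / 7 = 71/7 = 10.14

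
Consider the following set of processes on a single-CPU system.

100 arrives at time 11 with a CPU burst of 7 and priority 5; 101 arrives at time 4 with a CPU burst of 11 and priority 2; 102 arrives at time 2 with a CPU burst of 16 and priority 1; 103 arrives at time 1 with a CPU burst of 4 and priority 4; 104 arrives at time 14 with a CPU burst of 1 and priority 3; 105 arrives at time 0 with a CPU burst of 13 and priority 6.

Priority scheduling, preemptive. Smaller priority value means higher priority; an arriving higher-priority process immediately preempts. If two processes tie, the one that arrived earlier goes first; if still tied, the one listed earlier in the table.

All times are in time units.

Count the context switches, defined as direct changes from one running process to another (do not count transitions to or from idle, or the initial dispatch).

Timeline: | 105 0-1 | 103 1-2 | 102 2-18 | 101 18-29 | 104 29-30 | 103 30-33 | 100 33-40 | 105 40-52 |
Completion: 100=40  101=29  102=18  103=33  104=30  105=52
Turnaround (C−A): 100=29  101=25  102=16  103=32  104=16  105=52

7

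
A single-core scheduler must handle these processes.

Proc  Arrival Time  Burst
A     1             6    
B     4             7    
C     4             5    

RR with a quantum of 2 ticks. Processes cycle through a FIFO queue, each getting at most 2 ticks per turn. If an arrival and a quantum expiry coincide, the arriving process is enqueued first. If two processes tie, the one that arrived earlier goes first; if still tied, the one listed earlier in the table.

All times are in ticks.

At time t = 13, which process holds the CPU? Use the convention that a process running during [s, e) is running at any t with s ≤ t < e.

Timeline: | idle 0-1 | A 1-5 | B 5-7 | C 7-9 | A 9-11 | B 11-13 | C 13-15 | B 15-17 | C 17-18 | B 18-19 |
Completion: A=11  B=19  C=18
Turnaround (C−A): A=10  B=15  C=14

C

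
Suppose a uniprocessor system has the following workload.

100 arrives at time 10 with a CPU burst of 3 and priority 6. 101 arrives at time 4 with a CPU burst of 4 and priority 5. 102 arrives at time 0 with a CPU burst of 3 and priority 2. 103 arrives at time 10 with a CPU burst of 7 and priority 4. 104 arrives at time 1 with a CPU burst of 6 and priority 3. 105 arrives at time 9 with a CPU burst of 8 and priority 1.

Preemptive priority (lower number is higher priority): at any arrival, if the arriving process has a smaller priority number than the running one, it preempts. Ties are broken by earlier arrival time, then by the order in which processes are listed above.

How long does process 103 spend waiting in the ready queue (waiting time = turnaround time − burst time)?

7

Timeline: | 102 0-3 | 104 3-9 | 105 9-17 | 103 17-24 | 101 24-28 | 100 28-31 |
Completion: 100=31  101=28  102=3  103=24  104=9  105=17
Waiting(103) = turnaround − burst = 14 − 7 = 7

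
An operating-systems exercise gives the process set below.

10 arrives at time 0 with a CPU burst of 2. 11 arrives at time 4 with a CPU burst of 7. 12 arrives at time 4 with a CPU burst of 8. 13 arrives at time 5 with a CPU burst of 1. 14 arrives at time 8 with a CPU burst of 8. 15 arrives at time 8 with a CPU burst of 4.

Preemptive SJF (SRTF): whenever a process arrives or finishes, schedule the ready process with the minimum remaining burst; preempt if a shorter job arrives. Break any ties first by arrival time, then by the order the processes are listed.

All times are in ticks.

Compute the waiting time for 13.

0

Schedule: | 10 0-2 | idle 2-4 | 11 4-5 | 13 5-6 | 11 6-12 | 15 12-16 | 12 16-24 | 14 24-32 |
Completion: 10=2  11=12  12=24  13=6  14=32  15=16
Turnaround (C−A): 10=2  11=8  12=20  13=1  14=24  15=8
Waiting(13) = turnaround − burst = 1 − 1 = 0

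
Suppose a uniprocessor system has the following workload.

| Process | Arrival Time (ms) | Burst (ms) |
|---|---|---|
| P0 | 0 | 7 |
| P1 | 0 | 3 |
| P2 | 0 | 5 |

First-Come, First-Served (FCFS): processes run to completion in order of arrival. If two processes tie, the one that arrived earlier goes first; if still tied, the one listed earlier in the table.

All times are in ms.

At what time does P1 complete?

Gantt: | P0 0-7 | P1 7-10 | P2 10-15 |
Completion: P0=7  P1=10  P2=15
Turnaround (C−A): P0=7  P1=10  P2=15

10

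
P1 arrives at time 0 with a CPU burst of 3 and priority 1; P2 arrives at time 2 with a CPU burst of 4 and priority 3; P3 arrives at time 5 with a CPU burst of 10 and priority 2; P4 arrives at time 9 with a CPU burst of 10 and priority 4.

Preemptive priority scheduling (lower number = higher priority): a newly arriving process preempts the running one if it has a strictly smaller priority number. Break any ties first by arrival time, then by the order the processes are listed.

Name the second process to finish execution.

Gantt: | P1 0-3 | P2 3-5 | P3 5-15 | P2 15-17 | P4 17-27 |
Completion: P1=3  P2=17  P3=15  P4=27
Turnaround (C−A): P1=3  P2=15  P3=10  P4=18
Finish order: P1 → P3 → P2 → P4

P3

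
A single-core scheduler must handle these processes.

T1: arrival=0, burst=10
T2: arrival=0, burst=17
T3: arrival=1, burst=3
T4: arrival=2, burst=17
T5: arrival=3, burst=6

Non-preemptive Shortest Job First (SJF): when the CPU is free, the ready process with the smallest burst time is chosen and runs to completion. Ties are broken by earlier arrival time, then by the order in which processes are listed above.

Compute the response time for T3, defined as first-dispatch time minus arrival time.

Schedule: | T1 0-10 | T3 10-13 | T5 13-19 | T2 19-36 | T4 36-53 |
Completion: T1=10  T2=36  T3=13  T4=53  T5=19
Turnaround (C−A): T1=10  T2=36  T3=12  T4=51  T5=16
Response(T3) = first start − arrival = 10 − 1 = 9

9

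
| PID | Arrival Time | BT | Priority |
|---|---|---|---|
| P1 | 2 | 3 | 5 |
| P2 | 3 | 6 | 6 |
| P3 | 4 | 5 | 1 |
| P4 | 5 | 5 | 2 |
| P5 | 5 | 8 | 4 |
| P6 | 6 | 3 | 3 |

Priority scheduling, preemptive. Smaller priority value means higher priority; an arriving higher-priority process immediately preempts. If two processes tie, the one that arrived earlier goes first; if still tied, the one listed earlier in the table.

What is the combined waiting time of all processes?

68

Schedule: | idle 0-2 | P1 2-4 | P3 4-9 | P4 9-14 | P6 14-17 | P5 17-25 | P1 25-26 | P2 26-32 |
Completion: P1=26  P2=32  P3=9  P4=14  P5=25  P6=17
Turnaround (C−A): P1=24  P2=29  P3=5  P4=9  P5=20  P6=11
Waiting = turnaround − burst: P1=21, P2=23, P3=0, P4=4, P5=12, P6=8
Total waiting = 21 + 23 + 0 + 4 + 12 + 8 = 68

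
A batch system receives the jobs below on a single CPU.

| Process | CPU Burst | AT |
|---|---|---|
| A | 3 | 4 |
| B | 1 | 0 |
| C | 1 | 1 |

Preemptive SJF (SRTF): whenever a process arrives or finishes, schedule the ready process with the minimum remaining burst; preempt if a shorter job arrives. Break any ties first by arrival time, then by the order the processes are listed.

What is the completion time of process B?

Gantt: | B 0-1 | C 1-2 | idle 2-4 | A 4-7 |
Completion: A=7  B=1  C=2

1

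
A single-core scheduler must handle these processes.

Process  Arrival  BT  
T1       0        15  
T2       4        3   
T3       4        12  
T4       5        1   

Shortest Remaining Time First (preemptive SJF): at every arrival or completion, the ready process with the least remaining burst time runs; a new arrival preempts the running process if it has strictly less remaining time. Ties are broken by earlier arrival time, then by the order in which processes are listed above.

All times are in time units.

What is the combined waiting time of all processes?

Gantt: | T1 0-4 | T2 4-5 | T4 5-6 | T2 6-8 | T1 8-19 | T3 19-31 |
Completion: T1=19  T2=8  T3=31  T4=6
Turnaround (C−A): T1=19  T2=4  T3=27  T4=1
Waiting = turnaround − burst: T1=4, T2=1, T3=15, T4=0
Total waiting = 4 + 1 + 15 + 0 = 20

20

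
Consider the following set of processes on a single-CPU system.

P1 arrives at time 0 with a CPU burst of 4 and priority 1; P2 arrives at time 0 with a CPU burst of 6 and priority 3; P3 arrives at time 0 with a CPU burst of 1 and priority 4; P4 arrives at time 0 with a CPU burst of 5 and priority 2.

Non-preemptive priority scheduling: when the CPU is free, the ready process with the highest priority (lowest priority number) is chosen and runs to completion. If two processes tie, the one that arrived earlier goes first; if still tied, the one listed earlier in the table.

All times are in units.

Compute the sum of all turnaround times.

44

Timeline: | P1 0-4 | P4 4-9 | P2 9-15 | P3 15-16 |
Completion: P1=4  P2=15  P3=16  P4=9
Turnaround (C−A): P1=4  P2=15  P3=16  P4=9
Turnaround = completion − arrival: P1=4, P2=15, P3=16, P4=9
Total turnaround = 4 + 15 + 16 + 9 = 44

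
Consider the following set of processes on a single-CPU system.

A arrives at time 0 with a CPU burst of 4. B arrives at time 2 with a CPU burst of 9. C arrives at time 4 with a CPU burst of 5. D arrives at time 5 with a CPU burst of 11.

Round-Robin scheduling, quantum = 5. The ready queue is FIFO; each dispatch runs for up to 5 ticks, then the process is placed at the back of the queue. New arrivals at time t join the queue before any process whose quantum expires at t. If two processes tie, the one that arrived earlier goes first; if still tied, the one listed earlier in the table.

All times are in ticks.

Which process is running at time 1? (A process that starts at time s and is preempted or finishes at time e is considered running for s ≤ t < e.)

Schedule: | A 0-4 | B 4-9 | C 9-14 | D 14-19 | B 19-23 | D 23-29 |
Completion: A=4  B=23  C=14  D=29

A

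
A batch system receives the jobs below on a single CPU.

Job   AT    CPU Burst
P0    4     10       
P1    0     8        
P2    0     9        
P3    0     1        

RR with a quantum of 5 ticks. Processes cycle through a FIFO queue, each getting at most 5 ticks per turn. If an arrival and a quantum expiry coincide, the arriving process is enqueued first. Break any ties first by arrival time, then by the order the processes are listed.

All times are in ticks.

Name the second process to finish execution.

Schedule: | P1 0-5 | P2 5-10 | P3 10-11 | P0 11-16 | P1 16-19 | P2 19-23 | P0 23-28 |
Completion: P0=28  P1=19  P2=23  P3=11
Turnaround (C−A): P0=24  P1=19  P2=23  P3=11
Finish order: P3 → P1 → P2 → P0

P1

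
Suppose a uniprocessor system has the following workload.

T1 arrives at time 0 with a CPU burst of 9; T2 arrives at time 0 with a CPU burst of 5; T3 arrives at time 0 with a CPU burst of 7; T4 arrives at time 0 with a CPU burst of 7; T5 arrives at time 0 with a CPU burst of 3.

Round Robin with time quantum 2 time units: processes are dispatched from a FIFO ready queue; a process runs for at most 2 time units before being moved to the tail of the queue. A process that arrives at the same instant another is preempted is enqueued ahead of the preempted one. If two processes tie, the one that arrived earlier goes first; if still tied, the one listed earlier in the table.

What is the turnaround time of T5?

Gantt: | T1 0-2 | T2 2-4 | T3 4-6 | T4 6-8 | T5 8-10 | T1 10-12 | T2 12-14 | T3 14-16 | T4 16-18 | T5 18-19 | T1 19-21 | T2 21-22 | T3 22-24 | T4 24-26 | T1 26-28 | T3 28-29 | T4 29-30 | T1 30-31 |
Completion: T1=31  T2=22  T3=29  T4=30  T5=19
Turnaround(T5) = completion − arrival = 19 − 0 = 19

19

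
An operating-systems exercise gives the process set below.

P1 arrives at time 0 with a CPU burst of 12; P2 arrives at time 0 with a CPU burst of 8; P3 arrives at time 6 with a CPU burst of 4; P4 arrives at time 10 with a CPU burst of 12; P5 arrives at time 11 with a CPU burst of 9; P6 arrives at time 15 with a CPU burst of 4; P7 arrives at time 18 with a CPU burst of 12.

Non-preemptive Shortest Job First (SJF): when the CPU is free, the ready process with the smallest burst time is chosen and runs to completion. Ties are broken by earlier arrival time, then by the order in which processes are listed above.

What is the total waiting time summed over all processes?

Gantt: | P2 0-8 | P3 8-12 | P5 12-21 | P6 21-25 | P1 25-37 | P4 37-49 | P7 49-61 |
Completion: P1=37  P2=8  P3=12  P4=49  P5=21  P6=25  P7=61
Waiting = turnaround − burst: P1=25, P2=0, P3=2, P4=27, P5=1, P6=6, P7=31
Total waiting = 25 + 0 + 2 + 27 + 1 + 6 + 31 = 92

92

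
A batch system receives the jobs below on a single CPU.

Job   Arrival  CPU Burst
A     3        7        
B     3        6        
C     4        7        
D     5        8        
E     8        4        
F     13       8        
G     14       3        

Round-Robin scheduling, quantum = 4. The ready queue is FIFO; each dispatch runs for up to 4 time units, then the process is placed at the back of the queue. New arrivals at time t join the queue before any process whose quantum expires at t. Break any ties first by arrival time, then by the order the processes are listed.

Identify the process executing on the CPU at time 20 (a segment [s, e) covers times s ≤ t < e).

Gantt: | idle 0-3 | A 3-7 | B 7-11 | C 11-15 | D 15-19 | A 19-22 | E 22-26 | B 26-28 | F 28-32 | G 32-35 | C 35-38 | D 38-42 | F 42-46 |
Completion: A=22  B=28  C=38  D=42  E=26  F=46  G=35

A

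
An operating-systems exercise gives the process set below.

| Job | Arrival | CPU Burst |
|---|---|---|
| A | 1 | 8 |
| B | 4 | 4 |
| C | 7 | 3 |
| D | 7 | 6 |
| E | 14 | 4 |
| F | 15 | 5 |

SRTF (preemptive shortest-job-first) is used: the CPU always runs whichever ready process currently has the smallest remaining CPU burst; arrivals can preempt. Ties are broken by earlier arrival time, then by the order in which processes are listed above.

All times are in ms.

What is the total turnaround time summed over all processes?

Gantt: | idle 0-1 | A 1-4 | B 4-8 | C 8-11 | A 11-16 | E 16-20 | F 20-25 | D 25-31 |
Completion: A=16  B=8  C=11  D=31  E=20  F=25
Turnaround = completion − arrival: A=15, B=4, C=4, D=24, E=6, F=10
Total turnaround = 15 + 4 + 4 + 24 + 6 + 10 = 63

63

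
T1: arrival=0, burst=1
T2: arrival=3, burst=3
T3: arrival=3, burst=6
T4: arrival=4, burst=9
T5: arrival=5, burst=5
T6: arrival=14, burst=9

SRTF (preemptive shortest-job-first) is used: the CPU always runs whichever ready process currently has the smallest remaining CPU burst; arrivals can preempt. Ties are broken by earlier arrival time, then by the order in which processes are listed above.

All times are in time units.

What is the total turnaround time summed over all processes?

67

Schedule: | T1 0-1 | idle 1-3 | T2 3-6 | T5 6-11 | T3 11-17 | T4 17-26 | T6 26-35 |
Completion: T1=1  T2=6  T3=17  T4=26  T5=11  T6=35
Turnaround (C−A): T1=1  T2=3  T3=14  T4=22  T5=6  T6=21
Turnaround = completion − arrival: T1=1, T2=3, T3=14, T4=22, T5=6, T6=21
Total turnaround = 1 + 3 + 14 + 22 + 6 + 21 = 67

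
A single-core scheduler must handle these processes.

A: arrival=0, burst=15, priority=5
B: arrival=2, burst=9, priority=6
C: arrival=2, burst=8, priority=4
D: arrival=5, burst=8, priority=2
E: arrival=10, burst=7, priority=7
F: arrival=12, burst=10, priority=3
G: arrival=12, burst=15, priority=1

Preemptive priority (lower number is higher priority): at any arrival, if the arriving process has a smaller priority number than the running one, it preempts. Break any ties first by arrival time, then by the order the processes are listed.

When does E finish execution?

Timeline: | A 0-2 | C 2-5 | D 5-12 | G 12-27 | D 27-28 | F 28-38 | C 38-43 | A 43-56 | B 56-65 | E 65-72 |
Completion: A=56  B=65  C=43  D=28  E=72  F=38  G=27
Turnaround (C−A): A=56  B=63  C=41  D=23  E=62  F=26  G=15

72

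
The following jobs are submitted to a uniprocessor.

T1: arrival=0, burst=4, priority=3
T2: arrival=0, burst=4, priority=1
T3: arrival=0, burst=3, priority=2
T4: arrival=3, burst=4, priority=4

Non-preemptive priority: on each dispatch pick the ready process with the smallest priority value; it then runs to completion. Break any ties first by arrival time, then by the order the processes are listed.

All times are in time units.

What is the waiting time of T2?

0

Schedule: | T2 0-4 | T3 4-7 | T1 7-11 | T4 11-15 |
Completion: T1=11  T2=4  T3=7  T4=15
Turnaround (C−A): T1=11  T2=4  T3=7  T4=12
Waiting(T2) = turnaround − burst = 4 − 4 = 0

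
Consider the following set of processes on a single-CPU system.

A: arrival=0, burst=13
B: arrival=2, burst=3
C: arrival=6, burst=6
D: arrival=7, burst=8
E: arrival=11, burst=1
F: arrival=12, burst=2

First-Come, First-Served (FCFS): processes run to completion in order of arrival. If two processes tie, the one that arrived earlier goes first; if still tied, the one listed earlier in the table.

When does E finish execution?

Timeline: | A 0-13 | B 13-16 | C 16-22 | D 22-30 | E 30-31 | F 31-33 |
Completion: A=13  B=16  C=22  D=30  E=31  F=33

31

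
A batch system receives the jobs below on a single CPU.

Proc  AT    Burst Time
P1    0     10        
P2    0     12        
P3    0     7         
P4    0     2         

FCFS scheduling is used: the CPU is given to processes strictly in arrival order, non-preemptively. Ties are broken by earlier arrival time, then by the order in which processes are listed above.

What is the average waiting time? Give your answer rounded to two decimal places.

15.25

Schedule: | P1 0-10 | P2 10-22 | P3 22-29 | P4 29-31 |
Completion: P1=10  P2=22  P3=29  P4=31
Turnaround (C−A): P1=10  P2=22  P3=29  P4=31
Waiting times: P1=0, P2=10, P3=22, P4=29
Average waiting = (0+10+22+29) / 4 = 61/4 = 15.25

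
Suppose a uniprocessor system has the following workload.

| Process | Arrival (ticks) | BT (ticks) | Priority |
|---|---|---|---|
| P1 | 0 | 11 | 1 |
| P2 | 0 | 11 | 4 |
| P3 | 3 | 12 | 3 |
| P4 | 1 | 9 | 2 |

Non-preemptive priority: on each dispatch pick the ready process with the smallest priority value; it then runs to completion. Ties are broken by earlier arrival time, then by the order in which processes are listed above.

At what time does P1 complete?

11

Gantt: | P1 0-11 | P4 11-20 | P3 20-32 | P2 32-43 |
Completion: P1=11  P2=43  P3=32  P4=20
Turnaround (C−A): P1=11  P2=43  P3=29  P4=19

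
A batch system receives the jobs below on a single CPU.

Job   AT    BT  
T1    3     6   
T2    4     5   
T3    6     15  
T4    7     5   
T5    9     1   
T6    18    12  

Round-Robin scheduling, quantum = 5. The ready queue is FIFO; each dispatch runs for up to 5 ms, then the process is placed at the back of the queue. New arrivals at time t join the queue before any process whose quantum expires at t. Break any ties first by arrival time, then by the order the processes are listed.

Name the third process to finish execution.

T1

Timeline: | idle 0-3 | T1 3-8 | T2 8-13 | T3 13-18 | T4 18-23 | T1 23-24 | T5 24-25 | T6 25-30 | T3 30-35 | T6 35-40 | T3 40-45 | T6 45-47 |
Completion: T1=24  T2=13  T3=45  T4=23  T5=25  T6=47
Finish order: T2 → T4 → T1 → T5 → T3 → T6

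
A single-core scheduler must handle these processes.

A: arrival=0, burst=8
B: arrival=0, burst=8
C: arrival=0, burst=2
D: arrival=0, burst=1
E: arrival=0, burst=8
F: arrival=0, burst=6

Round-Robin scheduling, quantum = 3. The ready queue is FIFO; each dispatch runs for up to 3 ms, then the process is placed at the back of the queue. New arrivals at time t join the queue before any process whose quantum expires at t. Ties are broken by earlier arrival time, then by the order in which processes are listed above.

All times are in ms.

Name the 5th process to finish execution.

Gantt: | A 0-3 | B 3-6 | C 6-8 | D 8-9 | E 9-12 | F 12-15 | A 15-18 | B 18-21 | E 21-24 | F 24-27 | A 27-29 | B 29-31 | E 31-33 |
Completion: A=29  B=31  C=8  D=9  E=33  F=27
Finish order: C → D → F → A → B → E

B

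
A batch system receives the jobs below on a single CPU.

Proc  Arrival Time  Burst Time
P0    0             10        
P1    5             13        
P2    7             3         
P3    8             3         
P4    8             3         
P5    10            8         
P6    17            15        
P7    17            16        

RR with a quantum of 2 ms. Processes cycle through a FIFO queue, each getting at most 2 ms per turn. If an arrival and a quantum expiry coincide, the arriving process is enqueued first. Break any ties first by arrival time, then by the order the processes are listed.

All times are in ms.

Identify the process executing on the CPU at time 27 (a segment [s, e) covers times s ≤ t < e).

P7

Timeline: | P0 0-6 | P1 6-8 | P0 8-10 | P2 10-12 | P3 12-14 | P4 14-16 | P1 16-18 | P5 18-20 | P0 20-22 | P2 22-23 | P3 23-24 | P4 24-25 | P6 25-27 | P7 27-29 | P1 29-31 | P5 31-33 | P6 33-35 | P7 35-37 | P1 37-39 | P5 39-41 | P6 41-43 | P7 43-45 | P1 45-47 | P5 47-49 | P6 49-51 | P7 51-53 | P1 53-55 | P6 55-57 | P7 57-59 | P1 59-60 | P6 60-62 | P7 62-64 | P6 64-66 | P7 66-68 | P6 68-69 | P7 69-71 |
Completion: P0=22  P1=60  P2=23  P3=24  P4=25  P5=49  P6=69  P7=71
Turnaround (C−A): P0=22  P1=55  P2=16  P3=16  P4=17  P5=39  P6=52  P7=54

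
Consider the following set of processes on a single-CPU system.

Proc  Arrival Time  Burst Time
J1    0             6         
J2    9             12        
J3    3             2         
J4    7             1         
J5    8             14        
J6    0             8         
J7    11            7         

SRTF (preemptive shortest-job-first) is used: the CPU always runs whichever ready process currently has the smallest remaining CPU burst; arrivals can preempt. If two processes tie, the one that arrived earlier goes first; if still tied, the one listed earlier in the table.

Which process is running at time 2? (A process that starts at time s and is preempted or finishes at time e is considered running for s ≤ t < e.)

J1

Timeline: | J1 0-3 | J3 3-5 | J1 5-8 | J4 8-9 | J6 9-17 | J7 17-24 | J2 24-36 | J5 36-50 |
Completion: J1=8  J2=36  J3=5  J4=9  J5=50  J6=17  J7=24
Turnaround (C−A): J1=8  J2=27  J3=2  J4=2  J5=42  J6=17  J7=13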